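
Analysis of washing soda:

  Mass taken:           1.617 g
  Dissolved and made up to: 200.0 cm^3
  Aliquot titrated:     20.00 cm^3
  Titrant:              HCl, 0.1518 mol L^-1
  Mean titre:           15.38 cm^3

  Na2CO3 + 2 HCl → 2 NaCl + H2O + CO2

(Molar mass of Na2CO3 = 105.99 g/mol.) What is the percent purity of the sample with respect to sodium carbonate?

76.52 %

n(HCl) per titration = 0.01538 × 0.1518 = 2.335 × 10^-3 mol
From the 1:2 ratio, n(Na2CO3) in each aliquot = 1/2 × 2.335 × 10^-3 = 1.167 × 10^-3 mol
n(Na2CO3) in the whole flask = 1.167 × 10^-3 × 200.0/20.00 = 0.01167 mol
mass of Na2CO3 = 0.01167 × 105.99 = 1.237 g
% Na2CO3 = 1.237 / 1.617 × 100 = 76.52 %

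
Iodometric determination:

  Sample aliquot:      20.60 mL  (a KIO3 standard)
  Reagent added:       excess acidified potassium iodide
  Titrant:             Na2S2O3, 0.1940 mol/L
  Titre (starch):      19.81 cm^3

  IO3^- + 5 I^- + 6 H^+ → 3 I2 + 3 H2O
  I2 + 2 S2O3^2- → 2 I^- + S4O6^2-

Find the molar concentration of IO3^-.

n(S2O3^2-) = 0.01981 × 0.1940 = 3.843 × 10^-3 mol
n(I2) = n(S2O3^2-)/2 = 1.922 × 10^-3 mol
From the 1:3 ratio, n(IO3^-) in the aliquot = 1/3 × 1.922 × 10^-3 = 6.405 × 10^-4 mol
[IO3^-] = 6.405 × 10^-4 / 0.02060 = 0.03109 mol/L

0.03109 mol/L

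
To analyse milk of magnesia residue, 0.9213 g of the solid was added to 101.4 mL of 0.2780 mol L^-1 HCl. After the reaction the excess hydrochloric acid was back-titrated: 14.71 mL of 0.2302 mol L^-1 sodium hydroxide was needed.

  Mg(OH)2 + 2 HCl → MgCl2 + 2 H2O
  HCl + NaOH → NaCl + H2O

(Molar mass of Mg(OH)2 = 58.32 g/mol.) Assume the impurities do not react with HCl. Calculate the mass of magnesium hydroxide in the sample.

0.7233 g

n(HCl) added = 0.1014 × 0.2780 = 0.02819 mol
n(NaOH) used in back-titration = 0.01471 × 0.2302 = 3.386 × 10^-3 mol
n(HCl) left over = 3.386 × 10^-3 mol (1:1 ratio)
n(HCl) consumed by analyte = 0.02819 − 3.386 × 10^-3 = 0.02480 mol
From the 1:2 ratio, n(Mg(OH)2) = 1/2 × 0.02480 = 0.01240 mol
mass of Mg(OH)2 = 0.01240 × 58.32 = 0.7233 g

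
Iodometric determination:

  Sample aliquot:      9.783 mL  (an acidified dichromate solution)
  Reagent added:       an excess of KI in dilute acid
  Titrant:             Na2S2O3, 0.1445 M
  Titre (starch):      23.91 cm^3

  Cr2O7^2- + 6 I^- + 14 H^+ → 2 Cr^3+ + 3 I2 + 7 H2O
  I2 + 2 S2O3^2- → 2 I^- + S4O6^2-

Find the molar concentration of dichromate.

n(S2O3^2-) = 0.02391 × 0.1445 = 3.455 × 10^-3 mol
n(I2) = n(S2O3^2-)/2 = 1.727 × 10^-3 mol
From the 1:3 ratio, n(Cr2O7^2-) in the aliquot = 1/3 × 1.727 × 10^-3 = 5.758 × 10^-4 mol
[Cr2O7^2-] = 5.758 × 10^-4 / 0.009783 = 0.05886 mol/L

0.05886 M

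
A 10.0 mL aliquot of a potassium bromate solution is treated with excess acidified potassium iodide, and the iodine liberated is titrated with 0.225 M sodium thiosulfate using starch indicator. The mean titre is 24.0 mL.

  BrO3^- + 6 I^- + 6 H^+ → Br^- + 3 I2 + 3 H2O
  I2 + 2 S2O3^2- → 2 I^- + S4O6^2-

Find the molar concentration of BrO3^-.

n(S2O3^2-) = 0.0240 × 0.225 = 5.40 × 10^-3 mol
n(I2) = n(S2O3^2-)/2 = 2.70 × 10^-3 mol
From the 1:3 ratio, n(BrO3^-) in the aliquot = 1/3 × 2.70 × 10^-3 = 9.00 × 10^-4 mol
[BrO3^-] = 9.00 × 10^-4 / 0.0100 = 0.0900 mol/L

0.0900 M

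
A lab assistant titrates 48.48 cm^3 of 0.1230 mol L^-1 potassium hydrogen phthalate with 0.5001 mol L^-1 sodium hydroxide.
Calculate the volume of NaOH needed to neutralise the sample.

KHC8H4O4 + NaOH → KNaC8H4O4 + H2O
n(KHC8H4O4) = 0.04848 L × 0.1230 mol/L = 5.963 × 10^-3 mol
n(NaOH) = 5.963 × 10^-3 mol (1:1 stoichiometry)
V(NaOH) = 5.963 × 10^-3 mol / 0.5001 mol/L = 0.01192 L = 11.92 mL

11.92 mL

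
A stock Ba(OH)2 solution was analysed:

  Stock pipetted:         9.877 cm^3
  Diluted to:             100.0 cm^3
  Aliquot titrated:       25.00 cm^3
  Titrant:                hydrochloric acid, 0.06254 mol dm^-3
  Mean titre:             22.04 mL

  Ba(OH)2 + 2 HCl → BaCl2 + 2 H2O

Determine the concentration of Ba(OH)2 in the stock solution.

0.2791 mol/L

n(HCl) = 0.02204 × 0.06254 = 1.378 × 10^-3 mol
From the 1:2 ratio, n(Ba(OH)2) in the aliquot = 1/2 × 1.378 × 10^-3 = 6.892 × 10^-4 mol
[Ba(OH)2]_dilute = 6.892 × 10^-4 / 0.02500 = 0.02757 mol/L
Dilution factor = 100.0 / 9.877 = 10.12
[Ba(OH)2]_stock = 0.02757 × 10.12 = 0.2791 mol/L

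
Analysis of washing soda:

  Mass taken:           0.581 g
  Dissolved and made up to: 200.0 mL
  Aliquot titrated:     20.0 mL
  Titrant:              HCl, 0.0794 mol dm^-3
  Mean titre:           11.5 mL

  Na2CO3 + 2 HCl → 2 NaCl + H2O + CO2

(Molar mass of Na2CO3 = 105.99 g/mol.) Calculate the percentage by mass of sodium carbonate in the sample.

n(HCl) per titration = 0.0115 × 0.0794 = 9.13 × 10^-4 mol
From the 1:2 ratio, n(Na2CO3) in each aliquot = 1/2 × 9.13 × 10^-4 = 4.57 × 10^-4 mol
n(Na2CO3) in the whole flask = 4.57 × 10^-4 × 200.0/20.0 = 4.57 × 10^-3 mol
mass of Na2CO3 = 4.57 × 10^-3 × 105.99 = 0.484 g
% Na2CO3 = 0.484 / 0.581 × 100 = 83.3 %

83.3 %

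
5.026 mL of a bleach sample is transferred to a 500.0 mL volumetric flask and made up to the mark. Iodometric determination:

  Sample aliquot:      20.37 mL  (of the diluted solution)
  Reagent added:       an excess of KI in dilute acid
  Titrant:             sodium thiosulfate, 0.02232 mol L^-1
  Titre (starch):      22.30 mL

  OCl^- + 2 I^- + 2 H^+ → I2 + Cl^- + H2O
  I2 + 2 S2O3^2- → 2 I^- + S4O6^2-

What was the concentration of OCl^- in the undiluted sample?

n(S2O3^2-) = 0.02230 × 0.02232 = 4.977 × 10^-4 mol
n(I2) = n(S2O3^2-)/2 = 2.489 × 10^-4 mol
n(OCl^-) in the aliquot = 2.489 × 10^-4 mol (1:1 ratio)
[OCl^-]_dilute = 2.489 × 10^-4 / 0.02037 = 0.01222 mol/L
[OCl^-]_original = 0.01222 × 500.0/5.026 = 1.215 mol/L

1.215 mol/L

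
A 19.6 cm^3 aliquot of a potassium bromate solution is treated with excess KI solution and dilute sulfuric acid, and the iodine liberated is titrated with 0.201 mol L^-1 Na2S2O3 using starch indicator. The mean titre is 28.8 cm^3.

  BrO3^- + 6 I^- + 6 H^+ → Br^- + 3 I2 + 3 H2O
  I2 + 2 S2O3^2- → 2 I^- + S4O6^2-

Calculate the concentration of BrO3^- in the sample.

0.0492 mol/L

n(S2O3^2-) = 0.0288 × 0.201 = 5.79 × 10^-3 mol
n(I2) = n(S2O3^2-)/2 = 2.89 × 10^-3 mol
From the 1:3 ratio, n(BrO3^-) in the aliquot = 1/3 × 2.89 × 10^-3 = 9.65 × 10^-4 mol
[BrO3^-] = 9.65 × 10^-4 / 0.0196 = 0.0492 mol/L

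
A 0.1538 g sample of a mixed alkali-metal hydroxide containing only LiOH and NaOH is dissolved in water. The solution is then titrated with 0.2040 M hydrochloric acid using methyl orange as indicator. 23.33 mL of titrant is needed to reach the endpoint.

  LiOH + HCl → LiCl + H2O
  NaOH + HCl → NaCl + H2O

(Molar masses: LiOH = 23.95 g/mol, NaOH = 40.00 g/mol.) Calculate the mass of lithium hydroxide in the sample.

0.05457 g

n(HCl) = 0.02333 × 0.2040 = 4.759 × 10^-3 mol
Let x = n(LiOH), y = n(NaOH).
Titrant: 1x + 1y = 4.759 × 10^-3;  mass: 23.95x + 40.00y = 0.1538
Solving, x = 2.279 × 10^-3 mol, y = 2.481 × 10^-3 mol
mass of LiOH = 2.279 × 10^-3 × 23.95 = 0.05457 g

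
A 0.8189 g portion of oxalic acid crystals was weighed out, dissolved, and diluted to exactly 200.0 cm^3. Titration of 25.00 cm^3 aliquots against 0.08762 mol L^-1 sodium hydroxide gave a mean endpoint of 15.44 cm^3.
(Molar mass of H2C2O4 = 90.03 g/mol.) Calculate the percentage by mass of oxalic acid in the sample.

59.49 %

H2C2O4 + 2 NaOH → Na2C2O4 + 2 H2O
n(NaOH) per titration = 0.01544 × 0.08762 = 1.353 × 10^-3 mol
From the 1:2 ratio, n(H2C2O4) in each aliquot = 1/2 × 1.353 × 10^-3 = 6.764 × 10^-4 mol
n(H2C2O4) in the whole flask = 6.764 × 10^-4 × 200.0/25.00 = 5.411 × 10^-3 mol
mass of H2C2O4 = 5.411 × 10^-3 × 90.03 = 0.4872 g
% H2C2O4 = 0.4872 / 0.8189 × 100 = 59.49 %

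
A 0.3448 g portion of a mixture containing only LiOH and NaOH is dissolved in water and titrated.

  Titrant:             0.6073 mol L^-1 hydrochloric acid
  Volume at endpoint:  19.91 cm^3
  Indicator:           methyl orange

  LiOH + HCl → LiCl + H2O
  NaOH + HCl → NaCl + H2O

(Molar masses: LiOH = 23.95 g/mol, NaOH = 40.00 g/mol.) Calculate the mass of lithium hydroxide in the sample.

n(HCl) = 0.01991 × 0.6073 = 0.01209 mol
Let x = n(LiOH), y = n(NaOH).
Titrant: 1x + 1y = 0.01209;  mass: 23.95x + 40.00y = 0.3448
Solving, x = 8.651 × 10^-3 mol, y = 3.440 × 10^-3 mol
mass of LiOH = 8.651 × 10^-3 × 23.95 = 0.2072 g

0.2072 g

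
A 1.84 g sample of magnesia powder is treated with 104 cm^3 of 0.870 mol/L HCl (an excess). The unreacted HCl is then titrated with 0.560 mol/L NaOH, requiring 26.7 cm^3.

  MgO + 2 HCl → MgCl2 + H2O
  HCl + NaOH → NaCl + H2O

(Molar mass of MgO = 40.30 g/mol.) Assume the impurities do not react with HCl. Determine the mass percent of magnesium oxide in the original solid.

n(HCl) added = 0.104 × 0.870 = 0.0905 mol
n(NaOH) used in back-titration = 0.0267 × 0.560 = 0.0150 mol
n(HCl) left over = 0.0150 mol (1:1 ratio)
n(HCl) consumed by analyte = 0.0905 − 0.0150 = 0.0755 mol
From the 1:2 ratio, n(MgO) = 1/2 × 0.0755 = 0.0378 mol
mass of MgO = 0.0378 × 40.30 = 1.52 g
% MgO = 1.52 / 1.84 × 100 = 82.7 %

82.7 %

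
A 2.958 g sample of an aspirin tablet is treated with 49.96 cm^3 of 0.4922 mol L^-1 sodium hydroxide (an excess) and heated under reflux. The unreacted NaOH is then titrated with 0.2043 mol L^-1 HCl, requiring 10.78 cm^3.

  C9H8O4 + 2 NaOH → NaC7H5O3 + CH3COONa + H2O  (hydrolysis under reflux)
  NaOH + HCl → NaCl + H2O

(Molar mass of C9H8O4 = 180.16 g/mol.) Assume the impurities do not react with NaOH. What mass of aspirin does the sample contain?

n(NaOH) added = 0.04996 × 0.4922 = 0.02459 mol
n(HCl) used in back-titration = 0.01078 × 0.2043 = 2.202 × 10^-3 mol
n(NaOH) left over = 2.202 × 10^-3 mol (1:1 ratio)
n(NaOH) consumed by analyte = 0.02459 − 2.202 × 10^-3 = 0.02239 mol
From the 1:2 ratio, n(C9H8O4) = 1/2 × 0.02239 = 0.01119 mol
mass of C9H8O4 = 0.01119 × 180.16 = 2.017 g

2.017 g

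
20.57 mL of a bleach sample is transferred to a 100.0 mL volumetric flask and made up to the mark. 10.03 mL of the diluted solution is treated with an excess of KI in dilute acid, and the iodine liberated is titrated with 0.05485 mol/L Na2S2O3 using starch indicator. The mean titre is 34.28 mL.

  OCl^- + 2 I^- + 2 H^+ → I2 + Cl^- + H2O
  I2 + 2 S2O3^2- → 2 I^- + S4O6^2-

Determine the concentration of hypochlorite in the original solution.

0.4557 mol/L

n(S2O3^2-) = 0.03428 × 0.05485 = 1.880 × 10^-3 mol
n(I2) = n(S2O3^2-)/2 = 9.401 × 10^-4 mol
n(OCl^-) in the aliquot = 9.401 × 10^-4 mol (1:1 ratio)
[OCl^-]_dilute = 9.401 × 10^-4 / 0.01003 = 0.09373 mol/L
[OCl^-]_original = 0.09373 × 100.0/20.57 = 0.4557 mol/L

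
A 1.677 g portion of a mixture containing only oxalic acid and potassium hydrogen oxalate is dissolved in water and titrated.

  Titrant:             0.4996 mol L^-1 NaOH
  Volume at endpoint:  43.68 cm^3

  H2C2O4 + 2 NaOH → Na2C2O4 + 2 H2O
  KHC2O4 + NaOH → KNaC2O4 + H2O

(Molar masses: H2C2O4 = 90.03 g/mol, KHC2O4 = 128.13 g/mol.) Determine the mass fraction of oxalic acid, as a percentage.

36.14 %

n(NaOH) = 0.04368 × 0.4996 = 0.02182 mol
Let x = n(H2C2O4), y = n(KHC2O4).
Titrant: 2x + 1y = 0.02182;  mass: 90.03x + 128.13y = 1.677
Solving, x = 6.732 × 10^-3 mol, y = 8.358 × 10^-3 mol
mass of H2C2O4 = 6.732 × 10^-3 × 90.03 = 0.6061 g
% H2C2O4 = 0.6061 / 1.677 × 100 = 36.14 %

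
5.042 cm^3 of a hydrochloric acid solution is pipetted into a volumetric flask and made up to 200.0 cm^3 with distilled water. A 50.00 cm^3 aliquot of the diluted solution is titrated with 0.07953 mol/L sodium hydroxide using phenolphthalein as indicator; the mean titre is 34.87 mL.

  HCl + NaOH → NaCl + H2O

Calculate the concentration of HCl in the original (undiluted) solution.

2.200 mol/L

n(NaOH) = 0.03487 × 0.07953 = 2.773 × 10^-3 mol
n(HCl) in the aliquot = 2.773 × 10^-3 mol (1:1 ratio)
[HCl]_dilute = 2.773 × 10^-3 / 0.05000 = 0.05546 mol/L
Dilution factor = 200.0 / 5.042 = 39.67
[HCl]_stock = 0.05546 × 39.67 = 2.200 mol/L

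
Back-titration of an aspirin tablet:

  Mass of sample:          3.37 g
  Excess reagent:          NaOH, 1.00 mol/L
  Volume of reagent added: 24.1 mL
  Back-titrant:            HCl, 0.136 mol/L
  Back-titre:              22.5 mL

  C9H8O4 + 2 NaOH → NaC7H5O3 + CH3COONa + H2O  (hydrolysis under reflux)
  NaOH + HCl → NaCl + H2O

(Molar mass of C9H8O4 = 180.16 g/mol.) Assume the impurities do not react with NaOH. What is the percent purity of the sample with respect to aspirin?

56.2 %

n(NaOH) added = 0.0241 × 1.00 = 0.0241 mol
n(HCl) used in back-titration = 0.0225 × 0.136 = 3.06 × 10^-3 mol
n(NaOH) left over = 3.06 × 10^-3 mol (1:1 ratio)
n(NaOH) consumed by analyte = 0.0241 − 3.06 × 10^-3 = 0.0210 mol
From the 1:2 ratio, n(C9H8O4) = 1/2 × 0.0210 = 0.0105 mol
mass of C9H8O4 = 0.0105 × 180.16 = 1.90 g
% C9H8O4 = 1.90 / 3.37 × 100 = 56.2 %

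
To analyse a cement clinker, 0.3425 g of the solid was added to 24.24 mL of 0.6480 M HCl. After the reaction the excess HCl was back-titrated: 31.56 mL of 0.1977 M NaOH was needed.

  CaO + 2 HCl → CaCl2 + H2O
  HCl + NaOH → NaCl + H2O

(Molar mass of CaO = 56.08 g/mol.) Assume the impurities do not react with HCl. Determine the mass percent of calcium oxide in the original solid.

n(HCl) added = 0.02424 × 0.6480 = 0.01571 mol
n(NaOH) used in back-titration = 0.03156 × 0.1977 = 6.239 × 10^-3 mol
n(HCl) left over = 6.239 × 10^-3 mol (1:1 ratio)
n(HCl) consumed by analyte = 0.01571 − 6.239 × 10^-3 = 9.468 × 10^-3 mol
From the 1:2 ratio, n(CaO) = 1/2 × 9.468 × 10^-3 = 4.734 × 10^-3 mol
mass of CaO = 4.734 × 10^-3 × 56.08 = 0.2655 g
% CaO = 0.2655 / 0.3425 × 100 = 77.51 %

77.51 %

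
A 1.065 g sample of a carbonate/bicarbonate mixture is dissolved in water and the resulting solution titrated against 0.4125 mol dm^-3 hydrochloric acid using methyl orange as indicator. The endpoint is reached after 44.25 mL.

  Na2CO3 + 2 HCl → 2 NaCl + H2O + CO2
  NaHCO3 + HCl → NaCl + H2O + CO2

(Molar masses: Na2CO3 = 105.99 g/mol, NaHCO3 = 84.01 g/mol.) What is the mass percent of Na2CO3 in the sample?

n(HCl) = 0.04425 × 0.4125 = 0.01825 mol
Let x = n(Na2CO3), y = n(NaHCO3).
Titrant: 2x + 1y = 0.01825;  mass: 105.99x + 84.01y = 1.065
Solving, x = 7.552 × 10^-3 mol, y = 3.149 × 10^-3 mol
mass of Na2CO3 = 7.552 × 10^-3 × 105.99 = 0.8004 g
% Na2CO3 = 0.8004 / 1.065 × 100 = 75.16 %

75.16 %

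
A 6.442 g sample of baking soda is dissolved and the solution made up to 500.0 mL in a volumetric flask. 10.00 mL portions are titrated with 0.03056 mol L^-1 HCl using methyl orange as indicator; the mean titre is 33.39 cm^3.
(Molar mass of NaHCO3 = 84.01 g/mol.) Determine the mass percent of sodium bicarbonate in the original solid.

66.53 %

NaHCO3 + HCl → NaCl + H2O + CO2
n(HCl) per titration = 0.03339 × 0.03056 = 1.020 × 10^-3 mol
n(NaHCO3) in each aliquot = 1.020 × 10^-3 mol (1:1 ratio)
n(NaHCO3) in the whole flask = 1.020 × 10^-3 × 500.0/10.00 = 0.05102 mol
mass of NaHCO3 = 0.05102 × 84.01 = 4.286 g
% NaHCO3 = 4.286 / 6.442 × 100 = 66.53 %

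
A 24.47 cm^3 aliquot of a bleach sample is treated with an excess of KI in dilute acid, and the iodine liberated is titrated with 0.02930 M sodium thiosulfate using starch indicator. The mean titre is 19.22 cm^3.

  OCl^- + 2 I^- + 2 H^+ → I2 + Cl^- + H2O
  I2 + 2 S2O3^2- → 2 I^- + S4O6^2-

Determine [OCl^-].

0.01151 M

n(S2O3^2-) = 0.01922 × 0.02930 = 5.631 × 10^-4 mol
n(I2) = n(S2O3^2-)/2 = 2.816 × 10^-4 mol
n(OCl^-) in the aliquot = 2.816 × 10^-4 mol (1:1 ratio)
[OCl^-] = 2.816 × 10^-4 / 0.02447 = 0.01151 mol/L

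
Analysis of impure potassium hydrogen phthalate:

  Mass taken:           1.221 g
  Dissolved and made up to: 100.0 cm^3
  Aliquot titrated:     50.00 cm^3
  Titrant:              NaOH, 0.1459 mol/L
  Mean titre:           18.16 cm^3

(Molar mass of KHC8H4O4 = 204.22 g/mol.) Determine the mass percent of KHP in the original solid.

88.63 %

KHC8H4O4 + NaOH → KNaC8H4O4 + H2O
n(NaOH) per titration = 0.01816 × 0.1459 = 2.650 × 10^-3 mol
n(KHC8H4O4) in each aliquot = 2.650 × 10^-3 mol (1:1 ratio)
n(KHC8H4O4) in the whole flask = 2.650 × 10^-3 × 100.0/50.00 = 5.299 × 10^-3 mol
mass of KHC8H4O4 = 5.299 × 10^-3 × 204.22 = 1.082 g
% KHC8H4O4 = 1.082 / 1.221 × 100 = 88.63 %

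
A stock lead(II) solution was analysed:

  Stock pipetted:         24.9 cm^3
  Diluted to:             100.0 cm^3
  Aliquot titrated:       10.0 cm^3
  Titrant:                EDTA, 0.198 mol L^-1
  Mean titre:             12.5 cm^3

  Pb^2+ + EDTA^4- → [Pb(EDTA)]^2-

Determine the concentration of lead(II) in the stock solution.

0.994 mol/L

n(EDTA) = 0.0125 × 0.198 = 2.48 × 10^-3 mol
n(Pb2+) in the aliquot = 2.48 × 10^-3 mol (1:1 ratio)
[Pb2+]_dilute = 2.48 × 10^-3 / 0.0100 = 0.248 mol/L
Dilution factor = 100.0 / 24.9 = 4.016
[Pb2+]_stock = 0.248 × 4.016 = 0.994 mol/L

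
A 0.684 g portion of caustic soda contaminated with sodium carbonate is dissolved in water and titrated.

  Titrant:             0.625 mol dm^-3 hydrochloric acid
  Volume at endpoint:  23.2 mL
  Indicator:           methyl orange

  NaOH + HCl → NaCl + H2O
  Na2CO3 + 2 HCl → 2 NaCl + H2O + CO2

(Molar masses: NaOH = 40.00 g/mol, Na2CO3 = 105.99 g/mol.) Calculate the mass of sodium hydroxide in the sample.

n(HCl) = 0.0232 × 0.625 = 0.0145 mol
Let x = n(NaOH), y = n(Na2CO3).
Titrant: 1x + 2y = 0.0145;  mass: 40.00x + 105.99y = 0.684
Solving, x = 6.50 × 10^-3 mol, y = 4.00 × 10^-3 mol
mass of NaOH = 6.50 × 10^-3 × 40.00 = 0.260 g

0.260 g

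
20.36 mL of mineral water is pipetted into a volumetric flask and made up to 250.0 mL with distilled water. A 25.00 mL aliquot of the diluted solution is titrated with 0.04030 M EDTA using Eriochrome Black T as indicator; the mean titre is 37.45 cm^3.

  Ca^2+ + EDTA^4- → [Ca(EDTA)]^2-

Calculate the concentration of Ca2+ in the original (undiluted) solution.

n(EDTA) = 0.03745 × 0.04030 = 1.509 × 10^-3 mol
n(Ca2+) in the aliquot = 1.509 × 10^-3 mol (1:1 ratio)
[Ca2+]_dilute = 1.509 × 10^-3 / 0.02500 = 0.06037 mol/L
Dilution factor = 250.0 / 20.36 = 12.28
[Ca2+]_stock = 0.06037 × 12.28 = 0.7413 mol/L

0.7413 M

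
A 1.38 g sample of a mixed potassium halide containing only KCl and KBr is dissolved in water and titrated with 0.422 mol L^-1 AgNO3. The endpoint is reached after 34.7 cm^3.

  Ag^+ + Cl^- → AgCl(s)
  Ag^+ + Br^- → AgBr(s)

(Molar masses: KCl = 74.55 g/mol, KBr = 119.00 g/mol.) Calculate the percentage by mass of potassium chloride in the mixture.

44.1 %

n(AgNO3) = 0.0347 × 0.422 = 0.0146 mol
Let x = n(KCl), y = n(KBr).
Titrant: 1x + 1y = 0.0146;  mass: 74.55x + 119.00y = 1.38
Solving, x = 8.16 × 10^-3 mol, y = 6.49 × 10^-3 mol
mass of KCl = 8.16 × 10^-3 × 74.55 = 0.608 g
% KCl = 0.608 / 1.38 × 100 = 44.1 %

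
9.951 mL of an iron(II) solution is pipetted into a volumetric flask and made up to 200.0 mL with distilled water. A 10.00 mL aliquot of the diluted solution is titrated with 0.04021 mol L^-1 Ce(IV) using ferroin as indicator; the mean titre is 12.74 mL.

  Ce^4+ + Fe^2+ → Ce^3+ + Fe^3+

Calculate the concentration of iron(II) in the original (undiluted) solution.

n(Ce4+) = 0.01274 × 0.04021 = 5.123 × 10^-4 mol
n(Fe2+) in the aliquot = 5.123 × 10^-4 mol (1:1 ratio)
[Fe2+]_dilute = 5.123 × 10^-4 / 0.01000 = 0.05123 mol/L
Dilution factor = 200.0 / 9.951 = 20.10
[Fe2+]_stock = 0.05123 × 20.10 = 1.030 mol/L

1.030 mol/L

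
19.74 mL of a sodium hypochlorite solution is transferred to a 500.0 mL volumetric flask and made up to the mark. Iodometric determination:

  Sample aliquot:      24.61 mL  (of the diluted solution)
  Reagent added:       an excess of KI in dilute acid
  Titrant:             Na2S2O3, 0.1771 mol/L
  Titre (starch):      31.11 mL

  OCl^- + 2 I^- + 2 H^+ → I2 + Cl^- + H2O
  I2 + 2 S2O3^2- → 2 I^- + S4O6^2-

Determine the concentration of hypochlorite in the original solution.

2.835 mol/L

n(S2O3^2-) = 0.03111 × 0.1771 = 5.510 × 10^-3 mol
n(I2) = n(S2O3^2-)/2 = 2.755 × 10^-3 mol
n(OCl^-) in the aliquot = 2.755 × 10^-3 mol (1:1 ratio)
[OCl^-]_dilute = 2.755 × 10^-3 / 0.02461 = 0.1119 mol/L
[OCl^-]_original = 0.1119 × 500.0/19.74 = 2.835 mol/L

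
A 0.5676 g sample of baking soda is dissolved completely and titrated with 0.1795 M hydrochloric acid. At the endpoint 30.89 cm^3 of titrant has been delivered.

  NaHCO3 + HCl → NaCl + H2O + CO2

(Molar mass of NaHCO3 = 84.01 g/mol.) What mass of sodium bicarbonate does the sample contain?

0.4658 g

n(HCl) = 0.03089 L × 0.1795 mol/L = 5.545 × 10^-3 mol
n(NaHCO3) = 5.545 × 10^-3 mol (1:1 ratio)
mass of NaHCO3 = 5.545 × 10^-3 × 84.01 g/mol = 0.4658 g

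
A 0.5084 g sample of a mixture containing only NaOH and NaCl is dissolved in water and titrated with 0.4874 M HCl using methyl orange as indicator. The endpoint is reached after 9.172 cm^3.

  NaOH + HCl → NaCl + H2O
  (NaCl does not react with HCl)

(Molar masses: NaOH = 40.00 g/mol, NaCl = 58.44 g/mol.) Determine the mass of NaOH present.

0.1788 g

n(HCl) = 0.009172 × 0.4874 = 4.470 × 10^-3 mol
Let x = n(NaOH), y = n(NaCl).
Titrant: 1x = 4.470 × 10^-3;  mass: 40.00x + 58.44y = 0.5084
Solving, x = 4.470 × 10^-3 mol, y = 5.640 × 10^-3 mol
mass of NaOH = 4.470 × 10^-3 × 40.00 = 0.1788 g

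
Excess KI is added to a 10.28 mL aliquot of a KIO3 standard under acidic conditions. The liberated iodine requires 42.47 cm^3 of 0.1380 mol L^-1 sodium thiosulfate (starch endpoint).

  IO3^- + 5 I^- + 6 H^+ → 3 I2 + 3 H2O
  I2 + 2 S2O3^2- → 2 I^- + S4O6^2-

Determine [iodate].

0.09502 mol/L

n(S2O3^2-) = 0.04247 × 0.1380 = 5.861 × 10^-3 mol
n(I2) = n(S2O3^2-)/2 = 2.930 × 10^-3 mol
From the 1:3 ratio, n(IO3^-) in the aliquot = 1/3 × 2.930 × 10^-3 = 9.768 × 10^-4 mol
[IO3^-] = 9.768 × 10^-4 / 0.01028 = 0.09502 mol/L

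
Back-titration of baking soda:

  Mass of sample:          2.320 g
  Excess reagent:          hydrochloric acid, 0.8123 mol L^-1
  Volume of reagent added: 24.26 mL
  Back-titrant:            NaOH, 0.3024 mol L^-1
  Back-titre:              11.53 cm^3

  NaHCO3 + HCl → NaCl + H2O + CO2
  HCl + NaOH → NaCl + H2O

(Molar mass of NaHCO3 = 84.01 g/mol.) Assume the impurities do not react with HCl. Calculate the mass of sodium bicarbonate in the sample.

1.363 g

n(HCl) added = 0.02426 × 0.8123 = 0.01971 mol
n(NaOH) used in back-titration = 0.01153 × 0.3024 = 3.487 × 10^-3 mol
n(HCl) left over = 3.487 × 10^-3 mol (1:1 ratio)
n(HCl) consumed by analyte = 0.01971 − 3.487 × 10^-3 = 0.01622 mol
n(NaHCO3) = 0.01622 mol (1:1 ratio)
mass of NaHCO3 = 0.01622 × 84.01 = 1.363 g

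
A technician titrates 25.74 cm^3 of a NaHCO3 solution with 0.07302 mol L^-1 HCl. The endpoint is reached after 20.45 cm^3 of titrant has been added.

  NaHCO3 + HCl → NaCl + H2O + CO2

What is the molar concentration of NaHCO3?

0.05801 mol/L

n(HCl) = 0.02045 L × 0.07302 mol/L = 1.493 × 10^-3 mol
n(NaHCO3) = 1.493 × 10^-3 mol (1:1 mole ratio)
[NaHCO3] = 1.493 × 10^-3 mol / 0.02574 L = 0.05801 mol/L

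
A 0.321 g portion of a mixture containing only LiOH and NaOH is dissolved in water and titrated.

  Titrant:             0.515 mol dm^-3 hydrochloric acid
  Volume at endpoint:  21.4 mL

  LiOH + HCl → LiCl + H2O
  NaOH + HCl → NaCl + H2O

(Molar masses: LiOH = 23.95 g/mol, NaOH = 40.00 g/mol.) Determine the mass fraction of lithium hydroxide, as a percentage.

n(HCl) = 0.0214 × 0.515 = 0.0110 mol
Let x = n(LiOH), y = n(NaOH).
Titrant: 1x + 1y = 0.0110;  mass: 23.95x + 40.00y = 0.321
Solving, x = 7.47 × 10^-3 mol, y = 3.55 × 10^-3 mol
mass of LiOH = 7.47 × 10^-3 × 23.95 = 0.179 g
% LiOH = 0.179 / 0.321 × 100 = 55.7 %

55.7 %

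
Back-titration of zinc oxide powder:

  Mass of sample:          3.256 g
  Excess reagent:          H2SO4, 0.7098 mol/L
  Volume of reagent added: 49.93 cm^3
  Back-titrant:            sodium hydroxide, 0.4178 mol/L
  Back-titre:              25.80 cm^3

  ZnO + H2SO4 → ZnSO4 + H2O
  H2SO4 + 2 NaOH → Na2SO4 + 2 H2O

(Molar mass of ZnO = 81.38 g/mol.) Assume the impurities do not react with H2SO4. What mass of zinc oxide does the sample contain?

2.446 g

n(H2SO4) added = 0.04993 × 0.7098 = 0.03544 mol
n(NaOH) used in back-titration = 0.02580 × 0.4178 = 0.01078 mol
From the 1:2 ratio, n(H2SO4) left over = 1/2 × 0.01078 = 5.390 × 10^-3 mol
n(H2SO4) consumed by analyte = 0.03544 − 5.390 × 10^-3 = 0.03005 mol
n(ZnO) = 0.03005 mol (1:1 ratio)
mass of ZnO = 0.03005 × 81.38 = 2.446 g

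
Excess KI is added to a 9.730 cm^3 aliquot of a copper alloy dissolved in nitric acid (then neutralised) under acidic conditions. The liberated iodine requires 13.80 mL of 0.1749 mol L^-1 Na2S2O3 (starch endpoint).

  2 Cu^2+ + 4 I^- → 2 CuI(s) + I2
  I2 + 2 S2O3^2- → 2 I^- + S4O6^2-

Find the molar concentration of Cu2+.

n(S2O3^2-) = 0.01380 × 0.1749 = 2.414 × 10^-3 mol
n(I2) = n(S2O3^2-)/2 = 1.207 × 10^-3 mol
From the 2:1 ratio, n(Cu2+) in the aliquot = 2/1 × 1.207 × 10^-3 = 2.414 × 10^-3 mol
[Cu2+] = 2.414 × 10^-3 / 0.009730 = 0.2481 mol/L

0.2481 mol/L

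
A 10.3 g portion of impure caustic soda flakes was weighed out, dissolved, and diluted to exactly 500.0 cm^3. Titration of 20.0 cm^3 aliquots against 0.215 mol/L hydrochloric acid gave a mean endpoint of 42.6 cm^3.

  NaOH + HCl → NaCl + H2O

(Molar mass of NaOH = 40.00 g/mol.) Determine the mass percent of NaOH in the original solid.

n(HCl) per titration = 0.0426 × 0.215 = 9.16 × 10^-3 mol
n(NaOH) in each aliquot = 9.16 × 10^-3 mol (1:1 ratio)
n(NaOH) in the whole flask = 9.16 × 10^-3 × 500.0/20.0 = 0.229 mol
mass of NaOH = 0.229 × 40.00 = 9.16 g
% NaOH = 9.16 / 10.3 × 100 = 88.9 %

88.9 %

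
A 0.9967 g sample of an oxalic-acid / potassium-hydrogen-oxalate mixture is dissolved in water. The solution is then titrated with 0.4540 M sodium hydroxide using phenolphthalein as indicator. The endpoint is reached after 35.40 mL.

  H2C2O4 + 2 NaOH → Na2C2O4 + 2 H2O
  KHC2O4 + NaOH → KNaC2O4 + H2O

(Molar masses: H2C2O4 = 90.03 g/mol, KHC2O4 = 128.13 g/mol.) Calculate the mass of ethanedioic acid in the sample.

0.5755 g

n(NaOH) = 0.03540 × 0.4540 = 0.01607 mol
Let x = n(H2C2O4), y = n(KHC2O4).
Titrant: 2x + 1y = 0.01607;  mass: 90.03x + 128.13y = 0.9967
Solving, x = 6.392 × 10^-3 mol, y = 3.287 × 10^-3 mol
mass of H2C2O4 = 6.392 × 10^-3 × 90.03 = 0.5755 g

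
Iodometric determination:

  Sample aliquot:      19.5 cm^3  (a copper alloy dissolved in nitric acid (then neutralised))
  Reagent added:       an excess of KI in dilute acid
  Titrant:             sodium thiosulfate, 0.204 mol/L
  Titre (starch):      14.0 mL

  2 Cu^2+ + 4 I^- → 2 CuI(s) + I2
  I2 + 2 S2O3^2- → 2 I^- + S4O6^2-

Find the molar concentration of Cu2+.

n(S2O3^2-) = 0.0140 × 0.204 = 2.86 × 10^-3 mol
n(I2) = n(S2O3^2-)/2 = 1.43 × 10^-3 mol
From the 2:1 ratio, n(Cu2+) in the aliquot = 2/1 × 1.43 × 10^-3 = 2.86 × 10^-3 mol
[Cu2+] = 2.86 × 10^-3 / 0.0195 = 0.146 mol/L

0.146 mol/L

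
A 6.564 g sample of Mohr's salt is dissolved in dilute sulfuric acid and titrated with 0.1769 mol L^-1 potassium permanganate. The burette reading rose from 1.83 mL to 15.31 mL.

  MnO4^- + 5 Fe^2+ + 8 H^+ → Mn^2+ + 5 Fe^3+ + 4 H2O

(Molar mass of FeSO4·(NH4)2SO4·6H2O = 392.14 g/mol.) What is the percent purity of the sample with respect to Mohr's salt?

71.23 %

n(KMnO4) = 0.01348 L × 0.1769 mol/L = 2.385 × 10^-3 mol
From the 5:1 ratio, n(FeSO4·(NH4)2SO4·6H2O) = 5/1 × 2.385 × 10^-3 = 0.01192 mol
mass of FeSO4·(NH4)2SO4·6H2O = 0.01192 × 392.14 g/mol = 4.676 g
% FeSO4·(NH4)2SO4·6H2O = 4.676 / 6.564 × 100 = 71.23 %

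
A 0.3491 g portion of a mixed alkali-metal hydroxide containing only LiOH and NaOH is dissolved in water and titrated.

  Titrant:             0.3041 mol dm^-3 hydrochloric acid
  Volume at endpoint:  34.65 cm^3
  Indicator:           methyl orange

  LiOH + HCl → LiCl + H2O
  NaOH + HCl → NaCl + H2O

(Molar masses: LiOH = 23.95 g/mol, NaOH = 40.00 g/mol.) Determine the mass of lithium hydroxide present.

n(HCl) = 0.03465 × 0.3041 = 0.01054 mol
Let x = n(LiOH), y = n(NaOH).
Titrant: 1x + 1y = 0.01054;  mass: 23.95x + 40.00y = 0.3491
Solving, x = 4.510 × 10^-3 mol, y = 6.027 × 10^-3 mol
mass of LiOH = 4.510 × 10^-3 × 23.95 = 0.1080 g

0.1080 g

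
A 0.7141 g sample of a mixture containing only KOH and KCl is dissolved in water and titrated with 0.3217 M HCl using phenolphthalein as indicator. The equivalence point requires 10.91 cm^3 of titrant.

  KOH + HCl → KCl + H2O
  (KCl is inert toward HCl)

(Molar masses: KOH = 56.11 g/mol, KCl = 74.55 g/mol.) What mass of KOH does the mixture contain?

n(HCl) = 0.01091 × 0.3217 = 3.510 × 10^-3 mol
Let x = n(KOH), y = n(KCl).
Titrant: 1x = 3.510 × 10^-3;  mass: 56.11x + 74.55y = 0.7141
Solving, x = 3.510 × 10^-3 mol, y = 6.937 × 10^-3 mol
mass of KOH = 3.510 × 10^-3 × 56.11 = 0.1969 g

0.1969 g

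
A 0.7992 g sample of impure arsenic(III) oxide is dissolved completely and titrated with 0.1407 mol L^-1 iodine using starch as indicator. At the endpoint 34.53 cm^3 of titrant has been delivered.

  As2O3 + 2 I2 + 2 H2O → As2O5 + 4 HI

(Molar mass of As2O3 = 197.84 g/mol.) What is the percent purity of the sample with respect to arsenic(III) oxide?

60.13 %

n(I2) = 0.03453 L × 0.1407 mol/L = 4.858 × 10^-3 mol
From the 1:2 ratio, n(As2O3) = 1/2 × 4.858 × 10^-3 = 2.429 × 10^-3 mol
mass of As2O3 = 2.429 × 10^-3 × 197.84 g/mol = 0.4806 g
% As2O3 = 0.4806 / 0.7992 × 100 = 60.13 %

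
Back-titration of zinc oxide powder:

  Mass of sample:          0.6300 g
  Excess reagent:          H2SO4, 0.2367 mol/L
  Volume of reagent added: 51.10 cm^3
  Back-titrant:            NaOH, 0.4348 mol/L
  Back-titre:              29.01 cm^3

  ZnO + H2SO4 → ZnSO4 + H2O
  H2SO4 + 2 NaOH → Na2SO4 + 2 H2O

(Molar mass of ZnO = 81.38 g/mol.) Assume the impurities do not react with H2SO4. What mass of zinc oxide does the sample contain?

n(H2SO4) added = 0.05110 × 0.2367 = 0.01210 mol
n(NaOH) used in back-titration = 0.02901 × 0.4348 = 0.01261 mol
From the 1:2 ratio, n(H2SO4) left over = 1/2 × 0.01261 = 6.307 × 10^-3 mol
n(H2SO4) consumed by analyte = 0.01210 − 6.307 × 10^-3 = 5.789 × 10^-3 mol
n(ZnO) = 5.789 × 10^-3 mol (1:1 ratio)
mass of ZnO = 5.789 × 10^-3 × 81.38 = 0.4711 g

0.4711 g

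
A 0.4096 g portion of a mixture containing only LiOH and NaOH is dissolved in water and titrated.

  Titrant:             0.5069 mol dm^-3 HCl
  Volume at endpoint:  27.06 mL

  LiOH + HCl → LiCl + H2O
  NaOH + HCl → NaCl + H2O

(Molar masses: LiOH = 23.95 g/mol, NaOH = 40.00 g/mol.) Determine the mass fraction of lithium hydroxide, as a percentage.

50.66 %

n(HCl) = 0.02706 × 0.5069 = 0.01372 mol
Let x = n(LiOH), y = n(NaOH).
Titrant: 1x + 1y = 0.01372;  mass: 23.95x + 40.00y = 0.4096
Solving, x = 8.665 × 10^-3 mol, y = 5.052 × 10^-3 mol
mass of LiOH = 8.665 × 10^-3 × 23.95 = 0.2075 g
% LiOH = 0.2075 / 0.4096 × 100 = 50.66 %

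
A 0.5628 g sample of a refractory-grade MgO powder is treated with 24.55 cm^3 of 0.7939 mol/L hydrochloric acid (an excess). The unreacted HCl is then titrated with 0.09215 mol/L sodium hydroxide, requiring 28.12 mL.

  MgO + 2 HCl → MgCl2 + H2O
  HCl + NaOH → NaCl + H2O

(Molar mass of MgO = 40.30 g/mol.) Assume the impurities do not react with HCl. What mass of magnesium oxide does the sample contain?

n(HCl) added = 0.02455 × 0.7939 = 0.01949 mol
n(NaOH) used in back-titration = 0.02812 × 0.09215 = 2.591 × 10^-3 mol
n(HCl) left over = 2.591 × 10^-3 mol (1:1 ratio)
n(HCl) consumed by analyte = 0.01949 − 2.591 × 10^-3 = 0.01690 mol
From the 1:2 ratio, n(MgO) = 1/2 × 0.01690 = 8.449 × 10^-3 mol
mass of MgO = 8.449 × 10^-3 × 40.30 = 0.3405 g

0.3405 g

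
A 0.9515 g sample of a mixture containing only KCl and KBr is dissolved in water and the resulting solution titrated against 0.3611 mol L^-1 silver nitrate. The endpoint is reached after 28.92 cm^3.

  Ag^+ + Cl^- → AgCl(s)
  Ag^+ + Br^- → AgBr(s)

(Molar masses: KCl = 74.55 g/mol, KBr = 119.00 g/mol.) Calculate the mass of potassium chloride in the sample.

0.4884 g

n(AgNO3) = 0.02892 × 0.3611 = 0.01044 mol
Let x = n(KCl), y = n(KBr).
Titrant: 1x + 1y = 0.01044;  mass: 74.55x + 119.00y = 0.9515
Solving, x = 6.552 × 10^-3 mol, y = 3.891 × 10^-3 mol
mass of KCl = 6.552 × 10^-3 × 74.55 = 0.4884 g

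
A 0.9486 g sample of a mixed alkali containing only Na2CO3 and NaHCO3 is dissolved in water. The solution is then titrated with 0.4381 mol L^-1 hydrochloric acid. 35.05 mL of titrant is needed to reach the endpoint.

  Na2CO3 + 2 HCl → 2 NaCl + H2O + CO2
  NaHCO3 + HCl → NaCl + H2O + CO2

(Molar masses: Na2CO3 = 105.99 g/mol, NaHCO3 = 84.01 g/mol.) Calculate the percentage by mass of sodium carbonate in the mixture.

n(HCl) = 0.03505 × 0.4381 = 0.01536 mol
Let x = n(Na2CO3), y = n(NaHCO3).
Titrant: 2x + 1y = 0.01536;  mass: 105.99x + 84.01y = 0.9486
Solving, x = 5.504 × 10^-3 mol, y = 4.348 × 10^-3 mol
mass of Na2CO3 = 5.504 × 10^-3 × 105.99 = 0.5834 g
% Na2CO3 = 0.5834 / 0.9486 × 100 = 61.50 %

61.50 %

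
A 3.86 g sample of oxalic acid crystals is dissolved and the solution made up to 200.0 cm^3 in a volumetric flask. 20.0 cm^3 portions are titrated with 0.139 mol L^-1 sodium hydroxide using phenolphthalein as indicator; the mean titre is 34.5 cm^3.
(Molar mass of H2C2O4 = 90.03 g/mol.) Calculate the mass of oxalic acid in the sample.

H2C2O4 + 2 NaOH → Na2C2O4 + 2 H2O
n(NaOH) per titration = 0.0345 × 0.139 = 4.80 × 10^-3 mol
From the 1:2 ratio, n(H2C2O4) in each aliquot = 1/2 × 4.80 × 10^-3 = 2.40 × 10^-3 mol
n(H2C2O4) in the whole flask = 2.40 × 10^-3 × 200.0/20.0 = 0.0240 mol
mass of H2C2O4 = 0.0240 × 90.03 = 2.16 g

2.16 g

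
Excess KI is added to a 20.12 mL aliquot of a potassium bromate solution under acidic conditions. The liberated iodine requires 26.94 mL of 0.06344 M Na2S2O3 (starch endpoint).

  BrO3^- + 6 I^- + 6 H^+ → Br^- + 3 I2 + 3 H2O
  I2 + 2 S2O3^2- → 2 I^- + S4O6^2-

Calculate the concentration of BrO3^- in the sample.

0.01416 M

n(S2O3^2-) = 0.02694 × 0.06344 = 1.709 × 10^-3 mol
n(I2) = n(S2O3^2-)/2 = 8.545 × 10^-4 mol
From the 1:3 ratio, n(BrO3^-) in the aliquot = 1/3 × 8.545 × 10^-4 = 2.848 × 10^-4 mol
[BrO3^-] = 2.848 × 10^-4 / 0.02012 = 0.01416 mol/L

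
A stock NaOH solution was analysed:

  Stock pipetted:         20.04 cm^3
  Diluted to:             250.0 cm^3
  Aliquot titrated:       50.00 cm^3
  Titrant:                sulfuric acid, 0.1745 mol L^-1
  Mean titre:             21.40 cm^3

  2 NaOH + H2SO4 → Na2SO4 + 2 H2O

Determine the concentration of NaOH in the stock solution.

1.863 mol/L

n(H2SO4) = 0.02140 × 0.1745 = 3.734 × 10^-3 mol
From the 2:1 ratio, n(NaOH) in the aliquot = 2/1 × 3.734 × 10^-3 = 7.469 × 10^-3 mol
[NaOH]_dilute = 7.469 × 10^-3 / 0.05000 = 0.1494 mol/L
Dilution factor = 250.0 / 20.04 = 12.48
[NaOH]_stock = 0.1494 × 12.48 = 1.863 mol/L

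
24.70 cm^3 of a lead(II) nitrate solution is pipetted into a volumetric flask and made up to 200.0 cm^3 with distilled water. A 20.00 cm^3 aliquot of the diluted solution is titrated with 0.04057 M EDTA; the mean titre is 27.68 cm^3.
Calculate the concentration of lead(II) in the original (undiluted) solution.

Pb^2+ + EDTA^4- → [Pb(EDTA)]^2-
n(EDTA) = 0.02768 × 0.04057 = 1.123 × 10^-3 mol
n(Pb2+) in the aliquot = 1.123 × 10^-3 mol (1:1 ratio)
[Pb2+]_dilute = 1.123 × 10^-3 / 0.02000 = 0.05615 mol/L
Dilution factor = 200.0 / 24.70 = 8.097
[Pb2+]_stock = 0.05615 × 8.097 = 0.4546 mol/L

0.4546 M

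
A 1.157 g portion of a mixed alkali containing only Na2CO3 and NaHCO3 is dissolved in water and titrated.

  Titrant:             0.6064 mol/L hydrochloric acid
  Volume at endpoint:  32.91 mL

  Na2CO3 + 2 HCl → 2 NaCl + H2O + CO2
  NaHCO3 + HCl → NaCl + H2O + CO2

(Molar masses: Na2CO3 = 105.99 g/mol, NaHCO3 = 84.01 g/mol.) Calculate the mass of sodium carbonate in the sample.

n(HCl) = 0.03291 × 0.6064 = 0.01996 mol
Let x = n(Na2CO3), y = n(NaHCO3).
Titrant: 2x + 1y = 0.01996;  mass: 105.99x + 84.01y = 1.157
Solving, x = 8.376 × 10^-3 mol, y = 3.205 × 10^-3 mol
mass of Na2CO3 = 8.376 × 10^-3 × 105.99 = 0.8878 g

0.8878 g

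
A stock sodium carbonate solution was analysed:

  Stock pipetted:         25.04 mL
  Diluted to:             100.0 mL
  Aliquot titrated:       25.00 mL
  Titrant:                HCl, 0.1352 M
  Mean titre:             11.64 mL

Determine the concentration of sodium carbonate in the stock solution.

0.1257 M

Na2CO3 + 2 HCl → 2 NaCl + H2O + CO2
n(HCl) = 0.01164 × 0.1352 = 1.574 × 10^-3 mol
From the 1:2 ratio, n(Na2CO3) in the aliquot = 1/2 × 1.574 × 10^-3 = 7.869 × 10^-4 mol
[Na2CO3]_dilute = 7.869 × 10^-4 / 0.02500 = 0.03147 mol/L
Dilution factor = 100.0 / 25.04 = 3.994
[Na2CO3]_stock = 0.03147 × 3.994 = 0.1257 mol/L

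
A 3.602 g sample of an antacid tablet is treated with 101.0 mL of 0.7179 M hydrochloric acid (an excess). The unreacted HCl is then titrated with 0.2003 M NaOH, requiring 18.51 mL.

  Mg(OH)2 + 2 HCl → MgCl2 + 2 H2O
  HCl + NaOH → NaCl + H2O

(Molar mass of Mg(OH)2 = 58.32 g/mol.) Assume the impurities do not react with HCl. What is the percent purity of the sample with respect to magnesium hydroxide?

n(HCl) added = 0.1010 × 0.7179 = 0.07251 mol
n(NaOH) used in back-titration = 0.01851 × 0.2003 = 3.708 × 10^-3 mol
n(HCl) left over = 3.708 × 10^-3 mol (1:1 ratio)
n(HCl) consumed by analyte = 0.07251 − 3.708 × 10^-3 = 0.06880 mol
From the 1:2 ratio, n(Mg(OH)2) = 1/2 × 0.06880 = 0.03440 mol
mass of Mg(OH)2 = 0.03440 × 58.32 = 2.006 g
% Mg(OH)2 = 2.006 / 3.602 × 100 = 55.70 %

55.70 %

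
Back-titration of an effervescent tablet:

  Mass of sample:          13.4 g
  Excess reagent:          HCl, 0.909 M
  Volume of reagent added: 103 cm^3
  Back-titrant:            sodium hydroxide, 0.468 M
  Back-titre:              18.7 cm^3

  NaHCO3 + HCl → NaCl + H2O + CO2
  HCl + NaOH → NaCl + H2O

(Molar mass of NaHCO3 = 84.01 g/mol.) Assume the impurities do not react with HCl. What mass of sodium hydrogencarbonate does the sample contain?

7.13 g

n(HCl) added = 0.103 × 0.909 = 0.0936 mol
n(NaOH) used in back-titration = 0.0187 × 0.468 = 8.75 × 10^-3 mol
n(HCl) left over = 8.75 × 10^-3 mol (1:1 ratio)
n(HCl) consumed by analyte = 0.0936 − 8.75 × 10^-3 = 0.0849 mol
n(NaHCO3) = 0.0849 mol (1:1 ratio)
mass of NaHCO3 = 0.0849 × 84.01 = 7.13 g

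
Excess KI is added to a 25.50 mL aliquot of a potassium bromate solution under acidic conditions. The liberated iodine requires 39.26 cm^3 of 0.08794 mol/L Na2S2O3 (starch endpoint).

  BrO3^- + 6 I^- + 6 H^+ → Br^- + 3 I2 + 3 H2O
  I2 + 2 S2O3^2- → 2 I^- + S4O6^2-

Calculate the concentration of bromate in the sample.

n(S2O3^2-) = 0.03926 × 0.08794 = 3.453 × 10^-3 mol
n(I2) = n(S2O3^2-)/2 = 1.726 × 10^-3 mol
From the 1:3 ratio, n(BrO3^-) in the aliquot = 1/3 × 1.726 × 10^-3 = 5.754 × 10^-4 mol
[BrO3^-] = 5.754 × 10^-4 / 0.02550 = 0.02257 mol/L

0.02257 mol/L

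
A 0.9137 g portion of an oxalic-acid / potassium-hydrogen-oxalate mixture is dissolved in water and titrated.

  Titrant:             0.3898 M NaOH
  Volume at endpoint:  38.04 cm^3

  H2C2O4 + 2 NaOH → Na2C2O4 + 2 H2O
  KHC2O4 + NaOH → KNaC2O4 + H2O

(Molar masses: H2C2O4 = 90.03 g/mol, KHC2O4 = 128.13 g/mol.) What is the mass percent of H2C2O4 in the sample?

n(NaOH) = 0.03804 × 0.3898 = 0.01483 mol
Let x = n(H2C2O4), y = n(KHC2O4).
Titrant: 2x + 1y = 0.01483;  mass: 90.03x + 128.13y = 0.9137
Solving, x = 5.933 × 10^-3 mol, y = 2.962 × 10^-3 mol
mass of H2C2O4 = 5.933 × 10^-3 × 90.03 = 0.5341 g
% H2C2O4 = 0.5341 / 0.9137 × 100 = 58.46 %

58.46 %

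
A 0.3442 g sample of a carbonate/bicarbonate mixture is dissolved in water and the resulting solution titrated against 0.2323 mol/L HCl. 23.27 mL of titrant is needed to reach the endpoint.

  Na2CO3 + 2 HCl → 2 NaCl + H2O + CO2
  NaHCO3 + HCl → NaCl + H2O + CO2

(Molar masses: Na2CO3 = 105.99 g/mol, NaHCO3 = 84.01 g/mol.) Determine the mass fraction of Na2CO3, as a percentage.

54.57 %

n(HCl) = 0.02327 × 0.2323 = 5.406 × 10^-3 mol
Let x = n(Na2CO3), y = n(NaHCO3).
Titrant: 2x + 1y = 5.406 × 10^-3;  mass: 105.99x + 84.01y = 0.3442
Solving, x = 1.772 × 10^-3 mol, y = 1.861 × 10^-3 mol
mass of Na2CO3 = 1.772 × 10^-3 × 105.99 = 0.1878 g
% Na2CO3 = 0.1878 / 0.3442 × 100 = 54.57 %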